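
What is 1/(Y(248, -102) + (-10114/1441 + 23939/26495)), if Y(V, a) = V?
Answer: 38179295/9234990829 ≈ 0.0041342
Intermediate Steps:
1/(Y(248, -102) + (-10114/1441 + 23939/26495)) = 1/(248 + (-10114/1441 + 23939/26495)) = 1/(248 - 233474331/38179295) = 1/(9234990829/38179295) = 38179295/9234990829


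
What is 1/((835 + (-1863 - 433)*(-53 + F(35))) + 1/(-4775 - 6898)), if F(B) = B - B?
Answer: 11673/1430210978 ≈ 8.1617e-6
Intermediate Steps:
F(B) = 0
1/((835 + (-1863 - 433)*(-53 + F(35))) + 1/(-4775 - 6898)) = 1/((835 + (-1863 - 433)*(-53 + 0)) + 1/(-4775 - 6898)) = 1/((835 - 2296*(-53)) + 1/(-11673)) = 1/((835 + 121688) - 1/11673) = 1/(122523 - 1/11673) = 1/(1430210978/11673) = 11673/1430210978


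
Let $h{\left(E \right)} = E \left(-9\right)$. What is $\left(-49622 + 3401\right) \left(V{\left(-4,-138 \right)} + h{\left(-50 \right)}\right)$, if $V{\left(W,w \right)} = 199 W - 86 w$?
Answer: $-532558362$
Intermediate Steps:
$V{\left(W,w \right)} = - 86 w + 199 W$
$h{\left(E \right)} = - 9 E$
$\left(-49622 + 3401\right) \left(V{\left(-4,-138 \right)} + h{\left(-50 \right)}\right) = \left(-49622 + 3401\right) \left(\left(\left(-86\right) \left(-138\right) + 199 \left(-4\right)\right) - -450\right) = - 46221 \left(\left(11868 - 796\right) + 450\right) = - 46221 \left(11072 + 450\right) = \left(-46221\right) 11522 = -532558362$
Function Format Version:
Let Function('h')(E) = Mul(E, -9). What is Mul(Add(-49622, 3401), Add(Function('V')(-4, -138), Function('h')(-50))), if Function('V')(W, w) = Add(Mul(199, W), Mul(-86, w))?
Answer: -532558362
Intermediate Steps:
Function('V')(W, w) = Add(Mul(-86, w), Mul(199, W))
Function('h')(E) = Mul(-9, E)
Mul(Add(-49622, 3401), Add(Function('V')(-4, -138), Function('h')(-50))) = Mul(Add(-49622, 3401), Add(Add(Mul(-86, -138), Mul(199, -4)), Mul(-9, -50))) = Mul(-46221, Add(Add(11868, -796), 450)) = Mul(-46221, Add(11072, 450)) = Mul(-46221, 11522) = -532558362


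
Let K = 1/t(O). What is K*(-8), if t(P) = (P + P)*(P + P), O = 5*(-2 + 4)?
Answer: -1/50 ≈ -0.020000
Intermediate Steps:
O = 10 (O = 5*2 = 10)
t(P) = 4*P² (t(P) = (2*P)*(2*P) = 4*P²)
K = 1/400 (K = 1/(4*10²) = 1/(4*100) = 1/400 ≈ 0.0025000)
K*(-8) = (1/400)*(-8) = -1/50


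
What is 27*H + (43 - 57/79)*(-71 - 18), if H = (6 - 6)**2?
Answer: -297260/79 ≈ -3762.8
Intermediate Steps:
H = 0 (H = 0**2 = 0)
27*H + (43 - 57/79)*(-71 - 18) = 27*0 + (43 - 57/79)*(-71 - 18) = 0 + (43 - 57*1/79)*(-89) = 0 + (43 - 57/79)*(-89) = 0 + (3340/79)*(-89) = 0 - 297260/79 = -297260/79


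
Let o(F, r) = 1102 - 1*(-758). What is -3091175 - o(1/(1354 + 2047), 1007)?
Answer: -3093035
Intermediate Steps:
o(F, r) = 1860 (o(F, r) = 1102 + 758 = 1860)
-3091175 - o(1/(1354 + 2047), 1007) = -3091175 - 1*1860 = -3091175 - 1860 = -3093035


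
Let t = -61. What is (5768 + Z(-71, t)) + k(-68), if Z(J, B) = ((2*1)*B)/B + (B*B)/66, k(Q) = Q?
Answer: 380053/66 ≈ 5758.4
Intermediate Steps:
Z(J, B) = 2 + B²/66 (Z(J, B) = (2*B)/B + B²*(1/66) = 2 + B²/66)
(5768 + Z(-71, t)) + k(-68) = (5768 + (2 + (1/66)*(-61)²)) - 68 = (5768 + (2 + (1/66)*3721)) - 68 = (5768 + (2 + 3721/66)) - 68 = (5768 + 3853/66) - 68 = 384541/66 - 68 = 380053/66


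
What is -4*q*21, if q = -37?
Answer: 3108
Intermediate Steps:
-4*q*21 = -4*(-37)*21 = 148*21 = 3108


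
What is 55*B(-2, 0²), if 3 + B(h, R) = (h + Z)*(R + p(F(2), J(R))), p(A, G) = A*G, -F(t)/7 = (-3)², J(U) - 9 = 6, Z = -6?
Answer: 415635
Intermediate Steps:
J(U) = 15 (J(U) = 9 + 6 = 15)
F(t) = -63 (F(t) = -7*(-3)² = -7*9 = -63)
B(h, R) = -3 + (-945 + R)*(-6 + h) (B(h, R) = -3 + (h - 6)*(R - 63*15) = -3 + (-6 + h)*(R - 945) = -3 + (-6 + h)*(-945 + R) = -3 + (-945 + R)*(-6 + h))
55*B(-2, 0²) = 55*(5667 - 945*(-2) - 6*0² + 0²*(-2)) = 55*(5667 + 1890 - 6*0 + 0*(-2)) = 55*(5667 + 1890 + 0 + 0) = 55*7557 = 415635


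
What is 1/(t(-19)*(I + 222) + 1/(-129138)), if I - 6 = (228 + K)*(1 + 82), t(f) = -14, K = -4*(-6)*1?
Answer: -129138/38226914209 ≈ -3.3782e-6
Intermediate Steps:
K = 24 (K = 24*1 = 24)
I = 20922 (I = 6 + (228 + 24)*(1 + 82) = 6 + 252*83 = 6 + 20916 = 20922)
1/(t(-19)*(I + 222) + 1/(-129138)) = 1/(-14*(20922 + 222) + 1/(-129138)) = 1/(-14*21144 - 1/129138) = 1/(-296016 - 1/129138) = 1/(-38226914209/129138) = -129138/38226914209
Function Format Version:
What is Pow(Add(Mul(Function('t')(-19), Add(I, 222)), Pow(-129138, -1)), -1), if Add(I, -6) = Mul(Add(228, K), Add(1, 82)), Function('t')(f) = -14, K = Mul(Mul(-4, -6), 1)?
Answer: Rational(-129138, 38226914209) ≈ -3.3782e-6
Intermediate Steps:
K = 24 (K = Mul(24, 1) = 24)
I = 20922 (I = Add(6, Mul(Add(228, 24), Add(1, 82))) = Add(6, Mul(252, 83)) = Add(6, 20916) = 20922)
Pow(Add(Mul(Function('t')(-19), Add(I, 222)), Pow(-129138, -1)), -1) = Pow(Add(Mul(-14, Add(20922, 222)), Pow(-129138, -1)), -1) = Pow(Add(Mul(-14, 21144), Rational(-1, 129138)), -1) = Pow(Add(-296016, Rational(-1, 129138)), -1) = Pow(Rational(-38226914209, 129138), -1) = Rational(-129138, 38226914209)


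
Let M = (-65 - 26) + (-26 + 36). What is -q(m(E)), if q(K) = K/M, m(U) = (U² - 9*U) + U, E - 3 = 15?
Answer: 20/9 ≈ 2.2222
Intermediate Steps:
E = 18 (E = 3 + 15 = 18)
m(U) = U² - 8*U
M = -81 (M = -91 + 10 = -81)
q(K) = -K/81 (q(K) = K/(-81) = K*(-1/81) = -K/81)
-q(m(E)) = -(-1)*18*(-8 + 18)/81 = -(-1)*18*10/81 = -(-1)*180/81 = -1*(-20/9) = 20/9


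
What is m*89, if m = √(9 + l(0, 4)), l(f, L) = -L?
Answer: 89*√5 ≈ 199.01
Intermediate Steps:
m = √5 (m = √(9 - 1*4) = √(9 - 4) = √5 ≈ 2.2361)
m*89 = √5*89 = 89*√5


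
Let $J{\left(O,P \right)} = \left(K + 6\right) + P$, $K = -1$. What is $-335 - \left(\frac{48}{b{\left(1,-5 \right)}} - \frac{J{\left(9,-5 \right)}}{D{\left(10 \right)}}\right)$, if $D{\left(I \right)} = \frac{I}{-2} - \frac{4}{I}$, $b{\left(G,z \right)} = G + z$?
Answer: $-323$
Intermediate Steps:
$J{\left(O,P \right)} = 5 + P$ ($J{\left(O,P \right)} = \left(-1 + 6\right) + P = 5 + P$)
$D{\left(I \right)} = - \frac{4}{I} - \frac{I}{2}$ ($D{\left(I \right)} = I \left(- \frac{1}{2}\right) - \frac{4}{I} = - \frac{I}{2} - \frac{4}{I} = - \frac{4}{I} - \frac{I}{2}$)
$-335 - \left(\frac{48}{b{\left(1,-5 \right)}} - \frac{J{\left(9,-5 \right)}}{D{\left(10 \right)}}\right) = -335 - \left(\frac{48}{1 - 5} - \frac{5 - 5}{- \frac{4}{10} - 5}\right) = -335 + \left(\frac{0}{\left(-4\right) \frac{1}{10} - 5} - \frac{48}{-4}\right) = -335 + \left(\frac{0}{- \frac{2}{5} - 5} - -12\right) = -335 + \left(\frac{0}{- \frac{27}{5}} + 12\right) = -335 + \left(0 \left(- \frac{5}{27}\right) + 12\right) = -335 + \left(0 + 12\right) = -335 + 12 = -323$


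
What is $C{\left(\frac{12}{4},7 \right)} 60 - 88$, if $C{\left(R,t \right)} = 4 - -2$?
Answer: $272$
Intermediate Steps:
$C{\left(R,t \right)} = 6$ ($C{\left(R,t \right)} = 4 + 2 = 6$)
$C{\left(\frac{12}{4},7 \right)} 60 - 88 = 6 \cdot 60 - 88 = 360 - 88 = 272$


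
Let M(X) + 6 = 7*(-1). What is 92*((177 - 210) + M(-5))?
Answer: -4232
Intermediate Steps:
M(X) = -13 (M(X) = -6 + 7*(-1) = -6 - 7 = -13)
92*((177 - 210) + M(-5)) = 92*((177 - 210) - 13) = 92*(-33 - 13) = 92*(-46) = -4232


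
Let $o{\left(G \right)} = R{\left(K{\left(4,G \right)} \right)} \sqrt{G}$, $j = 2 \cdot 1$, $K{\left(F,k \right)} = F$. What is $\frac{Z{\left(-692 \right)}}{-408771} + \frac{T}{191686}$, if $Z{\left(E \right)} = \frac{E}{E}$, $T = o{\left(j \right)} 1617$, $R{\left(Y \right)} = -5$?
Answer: $- \frac{1}{408771} - \frac{735 \sqrt{2}}{17426} \approx -0.059652$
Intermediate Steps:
$j = 2$
$o{\left(G \right)} = - 5 \sqrt{G}$
$T = - 8085 \sqrt{2}$ ($T = - 5 \sqrt{2} \cdot 1617 = - 8085 \sqrt{2} \approx -11434.0$)
$Z{\left(E \right)} = 1$
$\frac{Z{\left(-692 \right)}}{-408771} + \frac{T}{191686} = 1 \frac{1}{-408771} + \frac{\left(-8085\right) \sqrt{2}}{191686} = 1 \left(- \frac{1}{408771}\right) + - 8085 \sqrt{2} \cdot \frac{1}{191686} = - \frac{1}{408771} - \frac{735 \sqrt{2}}{17426}$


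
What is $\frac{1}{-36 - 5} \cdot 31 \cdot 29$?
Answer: $- \frac{899}{41} \approx -21.927$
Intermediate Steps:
$\frac{1}{-36 - 5} \cdot 31 \cdot 29 = \frac{1}{-41} \cdot 31 \cdot 29 = \left(- \frac{1}{41}\right) 31 \cdot 29 = \left(- \frac{31}{41}\right) 29 = - \frac{899}{41}$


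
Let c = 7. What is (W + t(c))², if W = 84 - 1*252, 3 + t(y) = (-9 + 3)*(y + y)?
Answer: 65025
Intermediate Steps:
t(y) = -3 - 12*y (t(y) = -3 + (-9 + 3)*(y + y) = -3 - 12*y)
W = -168 (W = 84 - 252 = -168)
(W + t(c))² = (-168 + (-3 - 12*7))² = (-168 + (-3 - 84))² = (-168 - 87)² = (-255)² = 65025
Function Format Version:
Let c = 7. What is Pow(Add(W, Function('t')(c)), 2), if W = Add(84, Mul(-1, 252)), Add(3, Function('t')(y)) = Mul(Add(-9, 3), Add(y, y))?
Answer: 65025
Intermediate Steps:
Function('t')(y) = Add(-3, Mul(-12, y)) (Function('t')(y) = Add(-3, Mul(Add(-9, 3), Add(y, y))) = Add(-3, Mul(-6, Mul(2, y))) = Add(-3, Mul(-12, y)))
W = -168 (W = Add(84, -252) = -168)
Pow(Add(W, Function('t')(c)), 2) = Pow(Add(-168, Add(-3, Mul(-12, 7))), 2) = Pow(Add(-168, Add(-3, -84)), 2) = Pow(Add(-168, -87), 2) = Pow(-255, 2) = 65025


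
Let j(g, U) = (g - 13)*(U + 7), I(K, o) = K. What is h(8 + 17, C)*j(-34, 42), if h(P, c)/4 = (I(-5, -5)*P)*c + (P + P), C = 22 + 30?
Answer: 59417400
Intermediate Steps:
j(g, U) = (-13 + g)*(7 + U)
C = 52
h(P, c) = 8*P - 20*P*c (h(P, c) = 4*((-5*P)*c + (P + P)) = 4*(-5*P*c + 2*P) = 4*(2*P - 5*P*c) = 8*P - 20*P*c)
h(8 + 17, C)*j(-34, 42) = (4*(8 + 17)*(2 - 5*52))*(-91 - 13*42 + 7*(-34) + 42*(-34)) = (4*25*(2 - 260))*(-91 - 546 - 238 - 1428) = (4*25*(-258))*(-2303) = -25800*(-2303) = 59417400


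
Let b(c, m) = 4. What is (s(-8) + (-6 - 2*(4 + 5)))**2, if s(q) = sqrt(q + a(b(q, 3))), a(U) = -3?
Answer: (24 - I*sqrt(11))**2 ≈ 565.0 - 159.2*I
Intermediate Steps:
s(q) = sqrt(-3 + q) (s(q) = sqrt(q - 3) = sqrt(-3 + q))
(s(-8) + (-6 - 2*(4 + 5)))**2 = (sqrt(-3 - 8) + (-6 - 2*(4 + 5)))**2 = (sqrt(-11) + (-6 - 2*9))**2 = (I*sqrt(11) + (-6 - 18))**2 = (I*sqrt(11) - 24)**2 = (-24 + I*sqrt(11))**2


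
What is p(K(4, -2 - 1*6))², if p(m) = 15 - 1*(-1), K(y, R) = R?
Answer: 256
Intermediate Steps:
p(m) = 16 (p(m) = 15 + 1 = 16)
p(K(4, -2 - 1*6))² = 16² = 256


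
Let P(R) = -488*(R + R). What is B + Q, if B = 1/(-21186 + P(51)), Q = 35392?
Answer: 2511487103/70962 ≈ 35392.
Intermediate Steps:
P(R) = -976*R
B = -1/70962 (B = 1/(-21186 - 976*51) = 1/(-21186 - 49776) = 1/(-70962) = -1/70962 ≈ -1.4092e-5)
B + Q = -1/70962 + 35392 = 2511487103/70962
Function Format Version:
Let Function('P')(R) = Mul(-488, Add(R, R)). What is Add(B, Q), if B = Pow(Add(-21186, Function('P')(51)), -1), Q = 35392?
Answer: Rational(2511487103, 70962) ≈ 35392.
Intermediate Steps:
Function('P')(R) = Mul(-976, R) (Function('P')(R) = Mul(-488, Mul(2, R)) = Mul(-976, R))
B = Rational(-1, 70962) (B = Pow(Add(-21186, Mul(-976, 51)), -1) = Pow(Add(-21186, -49776), -1) = Pow(-70962, -1) = Rational(-1, 70962) ≈ -1.4092e-5)
Add(B, Q) = Add(Rational(-1, 70962), 35392) = Rational(2511487103, 70962)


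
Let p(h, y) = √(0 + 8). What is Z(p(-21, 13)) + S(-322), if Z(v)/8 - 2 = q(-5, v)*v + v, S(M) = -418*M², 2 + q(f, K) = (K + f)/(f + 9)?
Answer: -43339880 - 36*√2 ≈ -4.3340e+7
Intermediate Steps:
q(f, K) = -2 + (K + f)/(9 + f) (q(f, K) = -2 + (K + f)/(f + 9) = -2 + (K + f)/(9 + f))
p(h, y) = 2*√2 (p(h, y) = √8 = 2*√2)
Z(v) = 16 + 8*v + 8*v*(-13/4 + v/4) (Z(v) = 16 + 8*(((-18 + v - 1*(-5))/(9 - 5))*v + v) = 16 + 8*(((-18 + v + 5)/4)*v + v) = 16 + 8*(((-13 + v)/4)*v + v) = 16 + 8*((-13/4 + v/4)*v + v) = 16 + 8*(v*(-13/4 + v/4) + v) = 16 + 8*(v + v*(-13/4 + v/4)) = 16 + (8*v + 8*v*(-13/4 + v/4)) = 16 + 8*v + 8*v*(-13/4 + v/4))
Z(p(-21, 13)) + S(-322) = (16 - 36*√2 + 2*(2*√2)²) - 418*(-322)² = (16 - 36*√2 + 2*8) - 418*103684 = (16 - 36*√2 + 16) - 43339912 = (32 - 36*√2) - 43339912 = -43339880 - 36*√2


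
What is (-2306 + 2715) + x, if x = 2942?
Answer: 3351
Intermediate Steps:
(-2306 + 2715) + x = (-2306 + 2715) + 2942 = 409 + 2942 = 3351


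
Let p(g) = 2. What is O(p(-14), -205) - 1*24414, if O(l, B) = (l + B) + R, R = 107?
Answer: -24510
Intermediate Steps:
O(l, B) = 107 + B + l (O(l, B) = (l + B) + 107 = (B + l) + 107 = 107 + B + l)
O(p(-14), -205) - 1*24414 = (107 - 205 + 2) - 1*24414 = -96 - 24414 = -24510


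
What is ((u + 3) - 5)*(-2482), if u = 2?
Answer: 0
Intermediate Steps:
((u + 3) - 5)*(-2482) = ((2 + 3) - 5)*(-2482) = (5 - 5)*(-2482) = 0*(-2482) = 0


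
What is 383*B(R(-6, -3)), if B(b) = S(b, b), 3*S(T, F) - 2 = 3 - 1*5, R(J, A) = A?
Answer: 0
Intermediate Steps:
S(T, F) = 0 (S(T, F) = 2/3 + (3 - 1*5)/3 = 2/3 + (3 - 5)/3 = 2/3 + (1/3)*(-2) = 2/3 - 2/3 = 0)
B(b) = 0
383*B(R(-6, -3)) = 383*0 = 0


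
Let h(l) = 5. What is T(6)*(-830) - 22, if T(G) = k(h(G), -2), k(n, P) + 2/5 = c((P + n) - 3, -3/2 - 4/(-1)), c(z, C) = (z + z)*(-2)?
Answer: 310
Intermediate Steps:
c(z, C) = -4*z (c(z, C) = (2*z)*(-2) = -4*z)
k(n, P) = 58/5 - 4*P - 4*n (k(n, P) = -⅖ - 4*((P + n) - 3) = -⅖ - 4*(-3 + P + n) = -⅖ + (12 - 4*P - 4*n) = 58/5 - 4*P - 4*n)
T(G) = -⅖ (T(G) = 58/5 - 4*(-2) - 4*5 = 58/5 + 8 - 20 = -⅖)
T(6)*(-830) - 22 = -⅖*(-830) - 22 = 332 - 22 = 310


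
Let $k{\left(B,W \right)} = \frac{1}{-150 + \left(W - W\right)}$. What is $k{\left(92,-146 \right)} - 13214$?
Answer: $- \frac{1982101}{150} \approx -13214.0$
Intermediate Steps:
$k{\left(B,W \right)} = - \frac{1}{150}$ ($k{\left(B,W \right)} = \frac{1}{-150 + 0} = \frac{1}{-150} = - \frac{1}{150}$)
$k{\left(92,-146 \right)} - 13214 = - \frac{1}{150} - 13214 = - \frac{1982101}{150}$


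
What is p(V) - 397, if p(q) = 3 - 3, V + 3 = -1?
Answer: -397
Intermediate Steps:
V = -4 (V = -3 - 1 = -4)
p(q) = 0
p(V) - 397 = 0 - 397 = -397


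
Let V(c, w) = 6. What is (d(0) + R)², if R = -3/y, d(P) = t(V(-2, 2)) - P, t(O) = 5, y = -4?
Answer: 529/16 ≈ 33.063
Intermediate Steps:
d(P) = 5 - P
R = ¾ (R = -3/(-4) = -3*(-¼) = ¾ ≈ 0.75000)
(d(0) + R)² = ((5 - 1*0) + ¾)² = ((5 + 0) + ¾)² = (5 + ¾)² = (23/4)² = 529/16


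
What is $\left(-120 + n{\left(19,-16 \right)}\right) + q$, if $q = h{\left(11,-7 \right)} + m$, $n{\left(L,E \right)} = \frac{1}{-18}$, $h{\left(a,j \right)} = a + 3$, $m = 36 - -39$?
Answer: $- \frac{559}{18} \approx -31.056$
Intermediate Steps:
$m = 75$ ($m = 36 + 39 = 75$)
$h{\left(a,j \right)} = 3 + a$
$n{\left(L,E \right)} = - \frac{1}{18}$
$q = 89$ ($q = \left(3 + 11\right) + 75 = 14 + 75 = 89$)
$\left(-120 + n{\left(19,-16 \right)}\right) + q = \left(-120 - \frac{1}{18}\right) + 89 = - \frac{2161}{18} + 89 = - \frac{559}{18}$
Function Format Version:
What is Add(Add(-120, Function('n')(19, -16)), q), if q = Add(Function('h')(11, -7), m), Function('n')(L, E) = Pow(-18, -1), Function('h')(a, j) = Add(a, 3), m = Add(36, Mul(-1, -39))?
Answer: Rational(-559, 18) ≈ -31.056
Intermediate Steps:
m = 75 (m = Add(36, 39) = 75)
Function('h')(a, j) = Add(3, a)
Function('n')(L, E) = Rational(-1, 18)
q = 89 (q = Add(Add(3, 11), 75) = Add(14, 75) = 89)
Add(Add(-120, Function('n')(19, -16)), q) = Add(Add(-120, Rational(-1, 18)), 89) = Add(Rational(-2161, 18), 89) = Rational(-559, 18)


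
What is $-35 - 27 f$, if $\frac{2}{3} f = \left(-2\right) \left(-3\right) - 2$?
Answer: $-197$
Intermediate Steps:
$f = 6$ ($f = \frac{3 \left(\left(-2\right) \left(-3\right) - 2\right)}{2} = \frac{3 \left(6 - 2\right)}{2} = \frac{3}{2} \cdot 4 = 6$)
$-35 - 27 f = -35 - 162 = -197$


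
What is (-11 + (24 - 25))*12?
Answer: -144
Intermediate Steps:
(-11 + (24 - 25))*12 = (-11 - 1)*12 = -12*12 = -144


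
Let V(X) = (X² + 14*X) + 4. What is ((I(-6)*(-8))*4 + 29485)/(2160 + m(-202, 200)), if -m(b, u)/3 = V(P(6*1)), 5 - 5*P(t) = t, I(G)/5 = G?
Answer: 761125/53907 ≈ 14.119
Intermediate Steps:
I(G) = 5*G
P(t) = 1 - t/5
V(X) = 4 + X² + 14*X
m(b, u) = -93/25 (m(b, u) = -3*(4 + (1 - 6/5)² + 14*(1 - 6/5)) = -3*(4 + (-⅕)² + 14*(-⅕)) = -3*(4 + 1/25 - 14/5) = -3*31/25 = -93/25)
((I(-6)*(-8))*4 + 29485)/(2160 + m(-202, 200)) = (((5*(-6))*(-8))*4 + 29485)/(2160 - 93/25) = (-30*(-8)*4 + 29485)/(53907/25) = (240*4 + 29485)*(25/53907) = (960 + 29485)*(25/53907) = 30445*(25/53907) = 761125/53907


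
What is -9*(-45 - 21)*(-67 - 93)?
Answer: -95040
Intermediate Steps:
-9*(-45 - 21)*(-67 - 93) = -(-594)*(-160) = -9*10560 = -95040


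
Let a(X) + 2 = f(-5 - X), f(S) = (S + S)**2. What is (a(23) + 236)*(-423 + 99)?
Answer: -1091880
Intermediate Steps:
f(S) = 4*S**2 (f(S) = (2*S)**2 = 4*S**2)
a(X) = -2 + 4*(-5 - X)**2
(a(23) + 236)*(-423 + 99) = ((-2 + 4*(5 + 23)**2) + 236)*(-423 + 99) = ((-2 + 4*28**2) + 236)*(-324) = ((-2 + 4*784) + 236)*(-324) = ((-2 + 3136) + 236)*(-324) = (3134 + 236)*(-324) = 3370*(-324) = -1091880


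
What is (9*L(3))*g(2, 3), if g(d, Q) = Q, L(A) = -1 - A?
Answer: -108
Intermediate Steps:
(9*L(3))*g(2, 3) = (9*(-1 - 1*3))*3 = (9*(-1 - 3))*3 = (9*(-4))*3 = -36*3 = -108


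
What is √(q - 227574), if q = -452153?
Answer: I*√679727 ≈ 824.46*I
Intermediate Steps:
√(q - 227574) = √(-452153 - 227574) = √(-679727) = I*√679727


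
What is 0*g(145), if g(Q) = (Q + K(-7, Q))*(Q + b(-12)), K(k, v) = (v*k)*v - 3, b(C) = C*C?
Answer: 0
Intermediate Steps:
b(C) = C**2
K(k, v) = -3 + k*v**2 (K(k, v) = (k*v)*v - 3 = k*v**2 - 3 = -3 + k*v**2)
g(Q) = (144 + Q)*(-3 + Q - 7*Q**2) (g(Q) = (Q + (-3 - 7*Q**2))*(Q + (-12)**2) = (-3 + Q - 7*Q**2)*(Q + 144) = (-3 + Q - 7*Q**2)*(144 + Q) = (144 + Q)*(-3 + Q - 7*Q**2))
0*g(145) = 0*(-432 - 1007*145**2 - 7*145**3 + 141*145) = 0*(-432 - 1007*21025 - 7*3048625 + 20445) = 0*(-432 - 21172175 - 21340375 + 20445) = 0*(-42492537) = 0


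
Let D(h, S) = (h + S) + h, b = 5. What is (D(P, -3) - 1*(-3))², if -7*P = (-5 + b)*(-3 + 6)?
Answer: 0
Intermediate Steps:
P = 0 (P = -(-5 + 5)*(-3 + 6)/7 = -0*3 = -⅐*0 = 0)
D(h, S) = S + 2*h (D(h, S) = (S + h) + h = S + 2*h)
(D(P, -3) - 1*(-3))² = ((-3 + 2*0) - 1*(-3))² = ((-3 + 0) + 3)² = (-3 + 3)² = 0² = 0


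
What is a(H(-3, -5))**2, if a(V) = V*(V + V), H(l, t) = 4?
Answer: 1024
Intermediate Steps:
a(V) = 2*V**2 (a(V) = V*(2*V) = 2*V**2)
a(H(-3, -5))**2 = (2*4**2)**2 = (2*16)**2 = 32**2 = 1024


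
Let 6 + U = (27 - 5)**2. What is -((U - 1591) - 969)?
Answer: 2082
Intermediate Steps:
U = 478 (U = -6 + (27 - 5)**2 = -6 + 22**2 = -6 + 484 = 478)
-((U - 1591) - 969) = -((478 - 1591) - 969) = -(-1113 - 969) = -1*(-2082) = 2082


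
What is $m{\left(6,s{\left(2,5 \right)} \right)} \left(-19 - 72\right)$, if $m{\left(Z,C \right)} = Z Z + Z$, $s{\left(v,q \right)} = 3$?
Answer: $-3822$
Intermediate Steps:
$m{\left(Z,C \right)} = Z + Z^{2}$ ($m{\left(Z,C \right)} = Z^{2} + Z = Z + Z^{2}$)
$m{\left(6,s{\left(2,5 \right)} \right)} \left(-19 - 72\right) = 6 \left(1 + 6\right) \left(-19 - 72\right) = 6 \cdot 7 \left(-91\right) = 42 \left(-91\right) = -3822$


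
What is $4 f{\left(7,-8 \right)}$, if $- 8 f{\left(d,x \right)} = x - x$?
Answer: $0$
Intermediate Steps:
$f{\left(d,x \right)} = 0$ ($f{\left(d,x \right)} = - \frac{x - x}{8} = \left(- \frac{1}{8}\right) 0 = 0$)
$4 f{\left(7,-8 \right)} = 4 \cdot 0 = 0$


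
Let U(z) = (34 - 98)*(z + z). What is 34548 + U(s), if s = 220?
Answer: 6388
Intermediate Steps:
U(z) = -128*z
34548 + U(s) = 34548 - 128*220 = 34548 - 28160 = 6388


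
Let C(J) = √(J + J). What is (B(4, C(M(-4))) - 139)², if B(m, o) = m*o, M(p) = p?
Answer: 19193 - 2224*I*√2 ≈ 19193.0 - 3145.2*I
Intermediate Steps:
C(J) = √2*√J (C(J) = √(2*J) = √2*√J)
(B(4, C(M(-4))) - 139)² = (4*(√2*√(-4)) - 139)² = (4*(√2*(2*I)) - 139)² = (4*(2*I*√2) - 139)² = (8*I*√2 - 139)² = (-139 + 8*I*√2)²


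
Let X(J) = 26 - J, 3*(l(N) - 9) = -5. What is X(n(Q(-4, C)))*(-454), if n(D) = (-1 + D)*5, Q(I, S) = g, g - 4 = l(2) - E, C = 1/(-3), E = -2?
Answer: 48578/3 ≈ 16193.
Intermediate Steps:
l(N) = 22/3 (l(N) = 9 + (⅓)*(-5) = 9 - 5/3 = 22/3)
C = -⅓ (C = 1*(-⅓) = -⅓ ≈ -0.33333)
g = 40/3 (g = 4 + (22/3 - 1*(-2)) = 4 + (22/3 + 2) = 4 + 28/3 = 40/3 ≈ 13.333)
Q(I, S) = 40/3
n(D) = -5 + 5*D
X(n(Q(-4, C)))*(-454) = (26 - (-5 + 5*(40/3)))*(-454) = (26 - (-5 + 200/3))*(-454) = (26 - 1*185/3)*(-454) = (26 - 185/3)*(-454) = -107/3*(-454) = 48578/3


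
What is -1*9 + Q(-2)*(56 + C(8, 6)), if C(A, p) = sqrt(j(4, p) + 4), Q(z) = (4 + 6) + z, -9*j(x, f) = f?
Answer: 439 + 8*sqrt(30)/3 ≈ 453.61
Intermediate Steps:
j(x, f) = -f/9
Q(z) = 10 + z
C(A, p) = sqrt(4 - p/9) (C(A, p) = sqrt(-p/9 + 4) = sqrt(4 - p/9))
-1*9 + Q(-2)*(56 + C(8, 6)) = -1*9 + (10 - 2)*(56 + sqrt(36 - 1*6)/3) = -9 + 8*(56 + sqrt(36 - 6)/3) = -9 + 8*(56 + sqrt(30)/3) = -9 + (448 + 8*sqrt(30)/3) = 439 + 8*sqrt(30)/3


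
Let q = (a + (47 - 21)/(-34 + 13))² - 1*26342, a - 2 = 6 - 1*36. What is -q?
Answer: 11239826/441 ≈ 25487.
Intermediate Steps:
a = -28 (a = 2 + (6 - 1*36) = 2 + (6 - 36) = 2 - 30 = -28)
q = -11239826/441 (q = (-28 + (47 - 21)/(-34 + 13))² - 1*26342 = (-28 + 26/(-21))² - 26342 = (-28 + 26*(-1/21))² - 26342 = (-28 - 26/21)² - 26342 = (-614/21)² - 26342 = 376996/441 - 26342 = -11239826/441 ≈ -25487.)
-q = -1*(-11239826/441) = 11239826/441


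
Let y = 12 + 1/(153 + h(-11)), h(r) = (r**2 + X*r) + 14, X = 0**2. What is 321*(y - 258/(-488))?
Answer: 23557655/5856 ≈ 4022.8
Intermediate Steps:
X = 0
h(r) = 14 + r**2 (h(r) = (r**2 + 0*r) + 14 = (r**2 + 0) + 14 = r**2 + 14 = 14 + r**2)
y = 3457/288 (y = 12 + 1/(153 + (14 + (-11)**2)) = 12 + 1/(153 + (14 + 121)) = 12 + 1/(153 + 135) = 12 + 1/288 = 3457/288 ≈ 12.003)
321*(y - 258/(-488)) = 321*(3457/288 - 258/(-488)) = 321*(3457/288 - 258*(-1/488)) = 321*(3457/288 + 129/244) = 321*(220165/17568) = 23557655/5856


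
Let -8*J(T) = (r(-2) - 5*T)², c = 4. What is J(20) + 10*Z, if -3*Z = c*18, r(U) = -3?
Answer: -12529/8 ≈ -1566.1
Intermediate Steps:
J(T) = -(-3 - 5*T)²/8
Z = -24 (Z = -4*18/3 = -⅓*72 = -24)
J(20) + 10*Z = -(3 + 5*20)²/8 + 10*(-24) = -(3 + 100)²/8 - 240 = -⅛*103² - 240 = -⅛*10609 - 240 = -10609/8 - 240 = -12529/8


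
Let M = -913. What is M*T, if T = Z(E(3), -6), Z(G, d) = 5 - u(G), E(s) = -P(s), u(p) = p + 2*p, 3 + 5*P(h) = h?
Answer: -4565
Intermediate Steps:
P(h) = -⅗ + h/5
u(p) = 3*p
E(s) = ⅗ - s/5 (E(s) = -(-⅗ + s/5) = ⅗ - s/5)
Z(G, d) = 5 - 3*G
T = 5 (T = 5 - 3*(⅗ - ⅕*3) = 5 - 3*(⅗ - ⅗) = 5 - 3*0 = 5 + 0 = 5)
M*T = -913*5 = -4565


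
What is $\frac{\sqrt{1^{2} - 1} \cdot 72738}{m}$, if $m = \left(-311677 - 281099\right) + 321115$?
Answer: $0$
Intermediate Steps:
$m = -271661$ ($m = -592776 + 321115 = -271661$)
$\frac{\sqrt{1^{2} - 1} \cdot 72738}{m} = \frac{\sqrt{1^{2} - 1} \cdot 72738}{-271661} = \sqrt{1 - 1} \cdot 72738 \left(- \frac{1}{271661}\right) = \sqrt{0} \cdot 72738 \left(- \frac{1}{271661}\right) = 0 \cdot 72738 \left(- \frac{1}{271661}\right) = 0 \left(- \frac{1}{271661}\right) = 0$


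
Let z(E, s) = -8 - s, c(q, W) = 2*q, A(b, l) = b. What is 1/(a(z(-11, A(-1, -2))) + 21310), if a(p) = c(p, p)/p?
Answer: 1/21312 ≈ 4.6922e-5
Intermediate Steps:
a(p) = 2 (a(p) = (2*p)/p = 2)
1/(a(z(-11, A(-1, -2))) + 21310) = 1/(2 + 21310) = 1/21312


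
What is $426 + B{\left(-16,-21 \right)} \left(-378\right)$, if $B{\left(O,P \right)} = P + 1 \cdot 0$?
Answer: $8364$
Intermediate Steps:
$B{\left(O,P \right)} = P$ ($B{\left(O,P \right)} = P + 0 = P$)
$426 + B{\left(-16,-21 \right)} \left(-378\right) = 426 - -7938 = 426 + 7938 = 8364$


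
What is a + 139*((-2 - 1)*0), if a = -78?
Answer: -78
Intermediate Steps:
a + 139*((-2 - 1)*0) = -78 + 139*((-2 - 1)*0) = -78 + 139*(-3*0) = -78 + 139*0 = -78 + 0 = -78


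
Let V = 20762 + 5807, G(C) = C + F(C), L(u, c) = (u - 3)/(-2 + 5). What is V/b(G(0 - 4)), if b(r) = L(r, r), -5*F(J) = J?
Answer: -398535/31 ≈ -12856.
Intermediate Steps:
F(J) = -J/5
L(u, c) = -1 + u/3 (L(u, c) = (-3 + u)/3 = (-3 + u)*(⅓) = -1 + u/3)
G(C) = 4*C/5 (G(C) = C - C/5 = 4*C/5)
b(r) = -1 + r/3
V = 26569
V/b(G(0 - 4)) = 26569/(-1 + (4*(0 - 4)/5)/3) = 26569/(-1 + ((⅘)*(-4))/3) = 26569/(-1 + (⅓)*(-16/5)) = 26569/(-1 - 16/15) = 26569/(-31/15) = 26569*(-15/31) = -398535/31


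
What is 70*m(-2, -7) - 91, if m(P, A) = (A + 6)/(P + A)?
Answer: -749/9 ≈ -83.222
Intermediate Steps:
m(P, A) = (6 + A)/(A + P)
70*m(-2, -7) - 91 = 70*((6 - 7)/(-7 - 2)) - 91 = 70*(-1/(-9)) - 91 = 70*(-⅑*(-1)) - 91 = 70*(⅑) - 91 = 70/9 - 91 = -749/9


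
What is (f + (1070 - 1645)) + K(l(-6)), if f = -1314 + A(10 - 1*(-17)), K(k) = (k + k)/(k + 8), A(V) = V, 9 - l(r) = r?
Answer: -42796/23 ≈ -1860.7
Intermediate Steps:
l(r) = 9 - r
K(k) = 2*k/(8 + k) (K(k) = (2*k)/(8 + k) = 2*k/(8 + k))
f = -1287 (f = -1314 + (10 - 1*(-17)) = -1314 + (10 + 17) = -1314 + 27 = -1287)
(f + (1070 - 1645)) + K(l(-6)) = (-1287 + (1070 - 1645)) + 2*(9 - 1*(-6))/(8 + (9 - 1*(-6))) = (-1287 - 575) + 2*(9 + 6)/(8 + (9 + 6)) = -1862 + 2*15/(8 + 15) = -1862 + 2*15/23 = -1862 + 2*15*(1/23) = -1862 + 30/23 = -42796/23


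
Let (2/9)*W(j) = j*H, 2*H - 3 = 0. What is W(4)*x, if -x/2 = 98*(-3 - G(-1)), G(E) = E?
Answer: 10584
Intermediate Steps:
H = 3/2 (H = 3/2 + (1/2)*0 = 3/2 + 0 = 3/2 ≈ 1.5000)
W(j) = 27*j/4 (W(j) = 9*(j*(3/2))/2 = 9*(3*j/2)/2 = 27*j/4)
x = 392 (x = -196*(-3 - 1*(-1)) = -196*(-3 + 1) = -196*(-2) = -2*(-196) = 392)
W(4)*x = ((27/4)*4)*392 = 27*392 = 10584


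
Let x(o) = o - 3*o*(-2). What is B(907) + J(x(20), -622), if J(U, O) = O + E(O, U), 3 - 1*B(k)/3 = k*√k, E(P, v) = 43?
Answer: -570 - 2721*√907 ≈ -82517.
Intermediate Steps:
x(o) = 7*o (x(o) = o - (-6)*o = o + 6*o = 7*o)
B(k) = 9 - 3*k^(3/2) (B(k) = 9 - 3*k*√k = 9 - 3*k^(3/2))
J(U, O) = 43 + O (J(U, O) = O + 43 = 43 + O)
B(907) + J(x(20), -622) = (9 - 2721*√907) + (43 - 622) = (9 - 2721*√907) - 579 = -570 - 2721*√907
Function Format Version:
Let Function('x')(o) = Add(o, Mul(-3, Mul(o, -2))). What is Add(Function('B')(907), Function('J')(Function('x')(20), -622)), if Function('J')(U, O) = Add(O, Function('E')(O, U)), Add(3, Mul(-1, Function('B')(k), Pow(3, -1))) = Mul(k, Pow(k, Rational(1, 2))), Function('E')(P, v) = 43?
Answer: Add(-570, Mul(-2721, Pow(907, Rational(1, 2)))) ≈ -82517.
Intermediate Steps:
Function('x')(o) = Mul(7, o) (Function('x')(o) = Add(o, Mul(-3, Mul(-2, o))) = Add(o, Mul(6, o)) = Mul(7, o))
Function('B')(k) = Add(9, Mul(-3, Pow(k, Rational(3, 2)))) (Function('B')(k) = Add(9, Mul(-3, Mul(k, Pow(k, Rational(1, 2))))) = Add(9, Mul(-3, Pow(k, Rational(3, 2)))))
Function('J')(U, O) = Add(43, O) (Function('J')(U, O) = Add(O, 43) = Add(43, O))
Add(Function('B')(907), Function('J')(Function('x')(20), -622)) = Add(Add(9, Mul(-3, Pow(907, Rational(3, 2)))), Add(43, -622)) = Add(Add(9, Mul(-3, Mul(907, Pow(907, Rational(1, 2))))), -579) = Add(Add(9, Mul(-2721, Pow(907, Rational(1, 2)))), -579) = Add(-570, Mul(-2721, Pow(907, Rational(1, 2))))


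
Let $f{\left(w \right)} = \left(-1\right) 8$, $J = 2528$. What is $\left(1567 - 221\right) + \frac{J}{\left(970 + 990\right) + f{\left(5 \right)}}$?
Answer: $\frac{82185}{61} \approx 1347.3$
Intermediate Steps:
$f{\left(w \right)} = -8$
$\left(1567 - 221\right) + \frac{J}{\left(970 + 990\right) + f{\left(5 \right)}} = \left(1567 - 221\right) + \frac{2528}{\left(970 + 990\right) - 8} = 1346 + \frac{2528}{1960 - 8} = 1346 + \frac{2528}{1952} = 1346 + 2528 \cdot \frac{1}{1952} = 1346 + \frac{79}{61} = \frac{82185}{61}$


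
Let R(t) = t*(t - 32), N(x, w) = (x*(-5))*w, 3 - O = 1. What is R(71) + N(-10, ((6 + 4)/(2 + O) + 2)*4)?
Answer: 3669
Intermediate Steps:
O = 2 (O = 3 - 1*1 = 3 - 1 = 2)
N(x, w) = -5*w*x (N(x, w) = (-5*x)*w = -5*w*x)
R(t) = t*(-32 + t)
R(71) + N(-10, ((6 + 4)/(2 + O) + 2)*4) = 71*(-32 + 71) - 5*((6 + 4)/(2 + 2) + 2)*4*(-10) = 71*39 - 5*(10/4 + 2)*4*(-10) = 2769 - 5*(10*(¼) + 2)*4*(-10) = 2769 - 5*(5/2 + 2)*4*(-10) = 2769 - 5*(9/2)*4*(-10) = 2769 - 5*18*(-10) = 2769 + 900 = 3669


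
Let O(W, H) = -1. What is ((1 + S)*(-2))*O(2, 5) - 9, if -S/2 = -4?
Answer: 9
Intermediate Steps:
S = 8 (S = -2*(-4) = 8)
((1 + S)*(-2))*O(2, 5) - 9 = ((1 + 8)*(-2))*(-1) - 9 = (9*(-2))*(-1) - 9 = -18*(-1) - 9 = 18 - 9 = 9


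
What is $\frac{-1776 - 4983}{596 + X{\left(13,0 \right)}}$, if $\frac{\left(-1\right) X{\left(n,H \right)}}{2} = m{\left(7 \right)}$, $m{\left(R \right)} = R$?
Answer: $- \frac{2253}{194} \approx -11.613$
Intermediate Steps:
$X{\left(n,H \right)} = -14$ ($X{\left(n,H \right)} = \left(-2\right) 7 = -14$)
$\frac{-1776 - 4983}{596 + X{\left(13,0 \right)}} = \frac{-1776 - 4983}{596 - 14} = - \frac{6759}{582} = \left(-6759\right) \frac{1}{582} = - \frac{2253}{194}$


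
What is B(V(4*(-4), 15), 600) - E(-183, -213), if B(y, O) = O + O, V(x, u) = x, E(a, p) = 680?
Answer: 520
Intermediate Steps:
B(y, O) = 2*O
B(V(4*(-4), 15), 600) - E(-183, -213) = 2*600 - 1*680 = 1200 - 680 = 520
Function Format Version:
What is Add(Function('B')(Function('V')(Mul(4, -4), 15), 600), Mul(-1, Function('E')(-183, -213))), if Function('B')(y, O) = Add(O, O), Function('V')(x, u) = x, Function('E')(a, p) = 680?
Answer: 520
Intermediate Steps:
Function('B')(y, O) = Mul(2, O)
Add(Function('B')(Function('V')(Mul(4, -4), 15), 600), Mul(-1, Function('E')(-183, -213))) = Add(Mul(2, 600), Mul(-1, 680)) = Add(1200, -680) = 520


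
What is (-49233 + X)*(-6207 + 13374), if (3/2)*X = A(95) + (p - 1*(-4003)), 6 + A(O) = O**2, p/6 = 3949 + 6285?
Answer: 2754517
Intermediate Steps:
p = 61404 (p = 6*(3949 + 6285) = 6*10234 = 61404)
A(O) = -6 + O**2
X = 148852/3 (X = 2*((-6 + 95**2) + (61404 - 1*(-4003)))/3 = 2*((-6 + 9025) + (61404 + 4003))/3 = 2*(9019 + 65407)/3 = (2/3)*74426 = 148852/3 ≈ 49617.)
(-49233 + X)*(-6207 + 13374) = (-49233 + 148852/3)*(-6207 + 13374) = (1153/3)*7167 = 2754517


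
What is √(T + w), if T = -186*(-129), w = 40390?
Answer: 8*√1006 ≈ 253.74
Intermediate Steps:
T = 23994
√(T + w) = √(23994 + 40390) = √64384 = 8*√1006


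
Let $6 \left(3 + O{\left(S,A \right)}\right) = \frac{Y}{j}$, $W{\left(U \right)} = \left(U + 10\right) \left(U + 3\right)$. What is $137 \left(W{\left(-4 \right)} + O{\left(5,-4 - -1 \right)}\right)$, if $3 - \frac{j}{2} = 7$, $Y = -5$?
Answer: $- \frac{58499}{48} \approx -1218.7$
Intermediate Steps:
$j = -8$ ($j = 6 - 14 = -8$)
$W{\left(U \right)} = \left(3 + U\right) \left(10 + U\right)$ ($W{\left(U \right)} = \left(10 + U\right) \left(3 + U\right) = \left(3 + U\right) \left(10 + U\right)$)
$O{\left(S,A \right)} = - \frac{139}{48}$ ($O{\left(S,A \right)} = -3 + \frac{\left(-5\right) \frac{1}{-8}}{6} = -3 + \frac{\left(-5\right) \left(- \frac{1}{8}\right)}{6} = -3 + \frac{1}{6} \cdot \frac{5}{8} = -3 + \frac{5}{48} = - \frac{139}{48}$)
$137 \left(W{\left(-4 \right)} + O{\left(5,-4 - -1 \right)}\right) = 137 \left(\left(30 + \left(-4\right)^{2} + 13 \left(-4\right)\right) - \frac{139}{48}\right) = 137 \left(\left(30 + 16 - 52\right) - \frac{139}{48}\right) = 137 \left(-6 - \frac{139}{48}\right) = 137 \left(- \frac{427}{48}\right) = - \frac{58499}{48}$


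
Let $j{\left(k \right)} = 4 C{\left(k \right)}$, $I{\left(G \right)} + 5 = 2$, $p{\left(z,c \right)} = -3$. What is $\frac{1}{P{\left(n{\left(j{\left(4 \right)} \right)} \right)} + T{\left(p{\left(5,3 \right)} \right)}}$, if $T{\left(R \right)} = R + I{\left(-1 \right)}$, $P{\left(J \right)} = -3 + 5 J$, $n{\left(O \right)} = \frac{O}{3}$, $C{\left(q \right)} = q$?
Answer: $\frac{3}{53} \approx 0.056604$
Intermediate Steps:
$I{\left(G \right)} = -3$ ($I{\left(G \right)} = -5 + 2 = -3$)
$j{\left(k \right)} = 4 k$
$n{\left(O \right)} = \frac{O}{3}$ ($n{\left(O \right)} = O \frac{1}{3} = \frac{O}{3}$)
$T{\left(R \right)} = -3 + R$ ($T{\left(R \right)} = R - 3 = -3 + R$)
$\frac{1}{P{\left(n{\left(j{\left(4 \right)} \right)} \right)} + T{\left(p{\left(5,3 \right)} \right)}} = \frac{1}{\left(-3 + 5 \frac{4 \cdot 4}{3}\right) - 6} = \frac{1}{\left(-3 + 5 \cdot \frac{1}{3} \cdot 16\right) - 6} = \frac{1}{\left(-3 + 5 \cdot \frac{16}{3}\right) - 6} = \frac{1}{\left(-3 + \frac{80}{3}\right) - 6} = \frac{1}{\frac{71}{3} - 6} = \frac{1}{\frac{53}{3}} = \frac{3}{53}$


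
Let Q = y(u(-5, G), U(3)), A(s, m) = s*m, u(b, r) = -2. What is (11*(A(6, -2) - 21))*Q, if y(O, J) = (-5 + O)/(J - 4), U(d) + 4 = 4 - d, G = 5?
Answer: -363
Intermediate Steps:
U(d) = -d (U(d) = -4 + (4 - d) = -d)
y(O, J) = (-5 + O)/(-4 + J)
A(s, m) = m*s
Q = 1 (Q = (-5 - 2)/(-4 - 1*3) = -7/(-4 - 3) = -7/(-7) = -1/7*(-7) = 1)
(11*(A(6, -2) - 21))*Q = (11*(-2*6 - 21))*1 = (11*(-12 - 21))*1 = (11*(-33))*1 = -363*1 = -363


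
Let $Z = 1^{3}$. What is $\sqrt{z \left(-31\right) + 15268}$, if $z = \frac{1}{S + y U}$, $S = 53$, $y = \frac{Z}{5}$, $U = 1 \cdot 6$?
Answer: $\frac{\sqrt{1121255183}}{271} \approx 123.56$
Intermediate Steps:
$U = 6$
$Z = 1$
$y = \frac{1}{5}$ ($y = 1 \cdot \frac{1}{5} = \frac{1}{5} \approx 0.2$)
$z = \frac{5}{271}$ ($z = \frac{1}{53 + \frac{1}{5} \cdot 6} = \frac{1}{53 + \frac{6}{5}} = \frac{1}{\frac{271}{5}} = \frac{5}{271} \approx 0.01845$)
$\sqrt{z \left(-31\right) + 15268} = \sqrt{\frac{5}{271} \left(-31\right) + 15268} = \sqrt{- \frac{155}{271} + 15268} = \sqrt{\frac{4137473}{271}} = \frac{\sqrt{1121255183}}{271}$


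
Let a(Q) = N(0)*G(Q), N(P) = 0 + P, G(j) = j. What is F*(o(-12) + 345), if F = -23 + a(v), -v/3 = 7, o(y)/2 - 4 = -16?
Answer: -7383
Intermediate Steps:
o(y) = -24 (o(y) = 8 + 2*(-16) = 8 - 32 = -24)
N(P) = P
v = -21 (v = -3*7 = -21)
a(Q) = 0 (a(Q) = 0*Q = 0)
F = -23 (F = -23 + 0 = -23)
F*(o(-12) + 345) = -23*(-24 + 345) = -23*321 = -7383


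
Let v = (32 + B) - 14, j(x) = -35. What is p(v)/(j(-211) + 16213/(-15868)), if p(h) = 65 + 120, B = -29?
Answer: -2935580/571593 ≈ -5.1358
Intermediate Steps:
v = -11 (v = (32 - 29) - 14 = 3 - 14 = -11)
p(h) = 185
p(v)/(j(-211) + 16213/(-15868)) = 185/(-35 + 16213/(-15868)) = 185/(-35 + 16213*(-1/15868)) = 185/(-35 - 16213/15868) = 185/(-571593/15868) = 185*(-15868/571593) = -2935580/571593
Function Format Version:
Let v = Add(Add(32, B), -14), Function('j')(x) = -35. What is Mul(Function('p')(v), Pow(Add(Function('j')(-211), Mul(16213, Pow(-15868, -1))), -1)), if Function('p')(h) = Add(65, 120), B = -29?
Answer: Rational(-2935580, 571593) ≈ -5.1358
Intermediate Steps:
v = -11 (v = Add(Add(32, -29), -14) = Add(3, -14) = -11)
Function('p')(h) = 185
Mul(Function('p')(v), Pow(Add(Function('j')(-211), Mul(16213, Pow(-15868, -1))), -1)) = Mul(185, Pow(Add(-35, Mul(16213, Pow(-15868, -1))), -1)) = Mul(185, Pow(Add(-35, Mul(16213, Rational(-1, 15868))), -1)) = Mul(185, Pow(Add(-35, Rational(-16213, 15868)), -1)) = Mul(185, Pow(Rational(-571593, 15868), -1)) = Mul(185, Rational(-15868, 571593)) = Rational(-2935580, 571593)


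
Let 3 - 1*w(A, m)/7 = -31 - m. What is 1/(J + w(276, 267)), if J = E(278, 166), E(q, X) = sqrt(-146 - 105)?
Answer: 2107/4439700 - I*sqrt(251)/4439700 ≈ 0.00047458 - 3.5685e-6*I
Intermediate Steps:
w(A, m) = 238 + 7*m (w(A, m) = 21 - 7*(-31 - m) = 21 + (217 + 7*m) = 238 + 7*m)
E(q, X) = I*sqrt(251) (E(q, X) = sqrt(-251) = I*sqrt(251))
J = I*sqrt(251) ≈ 15.843*I
1/(J + w(276, 267)) = 1/(I*sqrt(251) + (238 + 7*267)) = 1/(I*sqrt(251) + (238 + 1869)) = 1/(I*sqrt(251) + 2107) = 1/(2107 + I*sqrt(251))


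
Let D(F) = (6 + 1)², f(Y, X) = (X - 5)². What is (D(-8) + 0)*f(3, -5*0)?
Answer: 1225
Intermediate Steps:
f(Y, X) = (-5 + X)²
D(F) = 49 (D(F) = 7² = 49)
(D(-8) + 0)*f(3, -5*0) = (49 + 0)*(-5 - 5*0)² = 49*(-5 + 0)² = 49*(-5)² = 49*25 = 1225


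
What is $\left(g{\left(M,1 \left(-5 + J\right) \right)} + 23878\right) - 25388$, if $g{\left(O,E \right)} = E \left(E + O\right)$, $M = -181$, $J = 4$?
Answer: $-1328$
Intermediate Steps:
$\left(g{\left(M,1 \left(-5 + J\right) \right)} + 23878\right) - 25388 = \left(1 \left(-5 + 4\right) \left(1 \left(-5 + 4\right) - 181\right) + 23878\right) - 25388 = \left(1 \left(-1\right) \left(1 \left(-1\right) - 181\right) + 23878\right) - 25388 = \left(- (-1 - 181) + 23878\right) - 25388 = \left(\left(-1\right) \left(-182\right) + 23878\right) - 25388 = \left(182 + 23878\right) - 25388 = 24060 - 25388 = -1328$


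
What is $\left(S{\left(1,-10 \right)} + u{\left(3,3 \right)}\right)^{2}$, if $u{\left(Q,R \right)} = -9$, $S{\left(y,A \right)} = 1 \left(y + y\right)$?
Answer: $49$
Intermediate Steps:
$S{\left(y,A \right)} = 2 y$ ($S{\left(y,A \right)} = 1 \cdot 2 y = 2 y$)
$\left(S{\left(1,-10 \right)} + u{\left(3,3 \right)}\right)^{2} = \left(2 \cdot 1 - 9\right)^{2} = \left(2 - 9\right)^{2} = \left(-7\right)^{2} = 49$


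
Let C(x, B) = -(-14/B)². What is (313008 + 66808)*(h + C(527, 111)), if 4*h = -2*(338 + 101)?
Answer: -1027271433388/12321 ≈ -8.3376e+7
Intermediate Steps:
h = -439/2 (h = (-2*(338 + 101))/4 = (-2*439)/4 = (¼)*(-878) = -439/2 ≈ -219.50)
C(x, B) = -196/B²
(313008 + 66808)*(h + C(527, 111)) = (313008 + 66808)*(-439/2 - 196/111²) = 379816*(-439/2 - 196*1/12321) = 379816*(-439/2 - 196/12321) = 379816*(-5409311/24642) = -1027271433388/12321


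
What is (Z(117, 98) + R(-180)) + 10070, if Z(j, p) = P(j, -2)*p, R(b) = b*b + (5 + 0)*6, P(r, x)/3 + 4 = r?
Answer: 75722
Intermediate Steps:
P(r, x) = -12 + 3*r
R(b) = 30 + b² (R(b) = b² + 5*6 = b² + 30 = 30 + b²)
Z(j, p) = p*(-12 + 3*j) (Z(j, p) = (-12 + 3*j)*p = p*(-12 + 3*j))
(Z(117, 98) + R(-180)) + 10070 = (3*98*(-4 + 117) + (30 + (-180)²)) + 10070 = (3*98*113 + (30 + 32400)) + 10070 = (33222 + 32430) + 10070 = 65652 + 10070 = 75722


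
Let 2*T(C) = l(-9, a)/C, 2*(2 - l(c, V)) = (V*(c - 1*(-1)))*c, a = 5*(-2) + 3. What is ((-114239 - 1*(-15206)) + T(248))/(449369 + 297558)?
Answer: -24560057/185237896 ≈ -0.13259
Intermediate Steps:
a = -7 (a = -10 + 3 = -7)
l(c, V) = 2 - V*c*(1 + c)/2 (l(c, V) = 2 - V*(c - 1*(-1))*c/2 = 2 - V*(c + 1)*c/2 = 2 - V*(1 + c)*c/2 = 2 - V*c*(1 + c)/2)
T(C) = 127/C (T(C) = ((2 - 1/2*(-7)*(-9) - 1/2*(-7)*(-9)**2)/C)/2 = ((2 - 63/2 - 1/2*(-7)*81)/C)/2 = ((2 - 63/2 + 567/2)/C)/2 = (254/C)/2 = 127/C)
((-114239 - 1*(-15206)) + T(248))/(449369 + 297558) = ((-114239 - 1*(-15206)) + 127/248)/(449369 + 297558) = ((-114239 + 15206) + 127*(1/248))/746927 = (-99033 + 127/248)*(1/746927) = -24560057/248*1/746927 = -24560057/185237896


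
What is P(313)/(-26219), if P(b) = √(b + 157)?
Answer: -√470/26219 ≈ -0.00082686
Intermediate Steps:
P(b) = √(157 + b)
P(313)/(-26219) = √(157 + 313)/(-26219) = √470*(-1/26219) = -√470/26219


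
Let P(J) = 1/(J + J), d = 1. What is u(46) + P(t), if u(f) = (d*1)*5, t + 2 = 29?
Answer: 271/54 ≈ 5.0185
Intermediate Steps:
t = 27 (t = -2 + 29 = 27)
P(J) = 1/(2*J)
u(f) = 5 (u(f) = (1*1)*5 = 1*5 = 5)
u(46) + P(t) = 5 + (½)/27 = 5 + (½)*(1/27) = 5 + 1/54 = 271/54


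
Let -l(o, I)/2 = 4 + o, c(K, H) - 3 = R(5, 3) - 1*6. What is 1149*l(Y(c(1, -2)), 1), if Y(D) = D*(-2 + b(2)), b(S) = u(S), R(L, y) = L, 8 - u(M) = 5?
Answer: -13788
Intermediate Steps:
u(M) = 3 (u(M) = 8 - 1*5 = 8 - 5 = 3)
c(K, H) = 2 (c(K, H) = 3 + (5 - 1*6) = 3 + (5 - 6) = 3 - 1 = 2)
b(S) = 3
Y(D) = D (Y(D) = D*(-2 + 3) = D*1 = D)
l(o, I) = -8 - 2*o (l(o, I) = -2*(4 + o) = -8 - 2*o)
1149*l(Y(c(1, -2)), 1) = 1149*(-8 - 2*2) = 1149*(-8 - 4) = 1149*(-12) = -13788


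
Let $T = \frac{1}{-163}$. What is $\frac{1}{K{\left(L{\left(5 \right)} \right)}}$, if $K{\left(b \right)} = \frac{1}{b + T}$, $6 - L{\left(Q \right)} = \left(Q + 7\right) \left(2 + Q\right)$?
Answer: $- \frac{12715}{163} \approx -78.006$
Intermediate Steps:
$T = - \frac{1}{163} \approx -0.006135$
$L{\left(Q \right)} = 6 - \left(2 + Q\right) \left(7 + Q\right)$ ($L{\left(Q \right)} = 6 - \left(Q + 7\right) \left(2 + Q\right) = 6 - \left(7 + Q\right) \left(2 + Q\right) = 6 - \left(2 + Q\right) \left(7 + Q\right)$)
$K{\left(b \right)} = \frac{1}{- \frac{1}{163} + b}$ ($K{\left(b \right)} = \frac{1}{b - \frac{1}{163}} = \frac{1}{- \frac{1}{163} + b}$)
$\frac{1}{K{\left(L{\left(5 \right)} \right)}} = \frac{1}{163 \frac{1}{-1 + 163 \left(-8 - 5^{2} - 45\right)}} = \frac{1}{163 \frac{1}{-1 + 163 \left(-8 - 25 - 45\right)}} = \frac{1}{163 \frac{1}{-1 + 163 \left(-78\right)}} = \frac{1}{163 \frac{1}{-1 - 12714}} = \frac{1}{163 \frac{1}{-12715}} = \frac{1}{163 \left(- \frac{1}{12715}\right)} = \frac{1}{- \frac{163}{12715}} = - \frac{12715}{163}$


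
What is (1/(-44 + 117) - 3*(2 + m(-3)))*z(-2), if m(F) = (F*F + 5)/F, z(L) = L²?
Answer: 2340/73 ≈ 32.055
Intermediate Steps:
m(F) = (5 + F²)/F (m(F) = (F² + 5)/F = (5 + F²)/F)
(1/(-44 + 117) - 3*(2 + m(-3)))*z(-2) = (1/(-44 + 117) - 3*(2 + (-3 + 5/(-3))))*(-2)² = (1/73 - 3*(2 + (-3 + 5*(-⅓))))*4 = (1/73 - 3*(2 + (-3 - 5/3)))*4 = (1/73 - 3*(2 - 14/3))*4 = (1/73 - 3*(-8/3))*4 = (1/73 + 8)*4 = (585/73)*4 = 2340/73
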